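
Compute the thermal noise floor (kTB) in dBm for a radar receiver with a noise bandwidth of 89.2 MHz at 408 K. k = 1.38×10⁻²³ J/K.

P_n = kTB = 1.38×10⁻²³ × 408 × 8.92×10⁷ = 5.02×10⁻¹³ W
In dBm: 10 log₁₀(5.02×10⁻¹³ / 10⁻³) = −93.0 dBm

−93.0 dBm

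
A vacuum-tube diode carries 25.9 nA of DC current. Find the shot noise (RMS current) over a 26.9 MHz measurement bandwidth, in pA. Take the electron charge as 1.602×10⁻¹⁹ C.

472 pA

I_n = √(2qI·B)
2qI·B = 2 × 1.602×10⁻¹⁹ × 2.59×10⁻⁸ × 2.69×10⁷ = 2.23×10⁻¹⁹ A²
I_n = √(2.23×10⁻¹⁹) = 4.72×10⁻¹⁰ A = 472 pA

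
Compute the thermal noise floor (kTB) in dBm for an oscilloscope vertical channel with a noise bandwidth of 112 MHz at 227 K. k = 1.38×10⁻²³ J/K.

P_n = kTB = 1.38×10⁻²³ × 227 × 1.12×10⁸ = 3.51×10⁻¹³ W
In dBm: 10 log₁₀(3.51×10⁻¹³ / 10⁻³) = −94.5 dBm

−94.5 dBm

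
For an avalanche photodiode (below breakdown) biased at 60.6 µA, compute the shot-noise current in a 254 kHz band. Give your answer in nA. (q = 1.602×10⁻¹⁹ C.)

2.22 nA

I_n = √(2qI·B)
2qI·B = 2 × 1.602×10⁻¹⁹ × 6.06×10⁻⁵ × 2.54×10⁵ = 4.93×10⁻¹⁸ A²
I_n = √(4.93×10⁻¹⁸) = 2.22×10⁻⁹ A = 2.22 nA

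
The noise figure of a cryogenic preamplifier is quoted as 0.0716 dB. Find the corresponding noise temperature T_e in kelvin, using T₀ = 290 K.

4.82 K

F = 10^(0.0716/10) = 1.01662
T_e = (F − 1)·T₀ = (1.01662 − 1) × 290 = 4.82 K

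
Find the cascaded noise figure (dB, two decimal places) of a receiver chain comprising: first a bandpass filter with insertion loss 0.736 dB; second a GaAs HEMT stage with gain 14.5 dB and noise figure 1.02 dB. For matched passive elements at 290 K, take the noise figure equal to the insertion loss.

1.76 dB

Convert to linear (a loss of L dB is a gain of −L dB): F_i = 10^(NF_i/10), G_i = 10^(G_i,dB/10)
  Stage 1: F_1 = 10^(0.736/10) = 1.185, G_1 = 10^(−0.736/10) = 0.8441
  Stage 2: F_2 = 10^(1.02/10) = 1.265, G_2 = 10^(14.5/10) = 28.18
Friis cascade:
  F = 1.185 + (1.265 − 1)/0.8441 = 1.498
NF = 10 log₁₀(1.498) = 1.76 dB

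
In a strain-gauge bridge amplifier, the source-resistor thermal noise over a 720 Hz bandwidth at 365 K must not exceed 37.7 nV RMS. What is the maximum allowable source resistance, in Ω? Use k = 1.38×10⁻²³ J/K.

98.0 Ω

Johnson–Nyquist: V_n = √(4kTRB) ⇒ R = V_n² / (4kTB)
4kTB = 4 × 1.38×10⁻²³ × 365 × 7.20×10² = 1.45×10⁻¹⁷
R = (3.77×10⁻⁸)² / 1.45×10⁻¹⁷ = 9.80×10¹ Ω = 98.0 Ω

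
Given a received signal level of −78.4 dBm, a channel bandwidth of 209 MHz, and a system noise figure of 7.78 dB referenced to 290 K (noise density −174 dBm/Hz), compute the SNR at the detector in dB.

Noise floor: N = −174 + 10 log₁₀(B) + NF
10 log₁₀(2.09×10⁸) = 83.2 dB
N = −174 + 83.2 + 7.78 = −83.02 dBm
SNR = P_sig − N = −78.4 − (−83.02) = 4.62 dB → 4.6 dB

4.6 dB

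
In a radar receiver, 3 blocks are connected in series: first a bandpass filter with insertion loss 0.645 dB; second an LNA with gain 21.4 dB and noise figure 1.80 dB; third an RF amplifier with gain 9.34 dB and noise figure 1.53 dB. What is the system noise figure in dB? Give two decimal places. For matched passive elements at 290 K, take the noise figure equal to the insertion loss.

Convert to linear (a loss of L dB is a gain of −L dB): F_i = 10^(NF_i/10), G_i = 10^(G_i,dB/10)
  Stage 1: F_1 = 10^(0.645/10) = 1.160, G_1 = 10^(−0.645/10) = 0.8620
  Stage 2: F_2 = 10^(1.80/10) = 1.514, G_2 = 10^(21.4/10) = 138.0
  Stage 3: F_3 = 10^(1.53/10) = 1.422, G_3 = 10^(9.34/10) = 8.590
Friis cascade:
  F = 1.160 + (1.514 − 1)/0.8620 + (1.422 − 1)/119.0 = 1.759
NF = 10 log₁₀(1.759) = 2.45 dB

2.45 dB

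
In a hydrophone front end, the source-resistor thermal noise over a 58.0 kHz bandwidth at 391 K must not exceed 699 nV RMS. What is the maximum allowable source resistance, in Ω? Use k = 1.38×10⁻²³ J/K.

390 Ω

Johnson–Nyquist: V_n = √(4kTRB) ⇒ R = V_n² / (4kTB)
4kTB = 4 × 1.38×10⁻²³ × 391 × 5.80×10⁴ = 1.25×10⁻¹⁵
R = (6.99×10⁻⁷)² / 1.25×10⁻¹⁵ = 3.90×10² Ω = 390 Ω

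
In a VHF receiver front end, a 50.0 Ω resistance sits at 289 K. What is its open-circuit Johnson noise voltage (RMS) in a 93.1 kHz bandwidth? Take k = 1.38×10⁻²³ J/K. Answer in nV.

273 nV

V_n = √(4kTRB)
4kTRB = 4 × 1.38×10⁻²³ × 289 × 5.00×10¹ × 9.31×10⁴ = 7.43×10⁻¹⁴ V²
V_n = √(7.43×10⁻¹⁴) = 2.73×10⁻⁷ V = 273 nV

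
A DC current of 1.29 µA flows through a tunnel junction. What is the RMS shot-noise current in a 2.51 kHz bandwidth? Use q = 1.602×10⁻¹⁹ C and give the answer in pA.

32.2 pA

I_n = √(2qI·B)
2qI·B = 2 × 1.602×10⁻¹⁹ × 1.29×10⁻⁶ × 2.51×10³ = 1.04×10⁻²¹ A²
I_n = √(1.04×10⁻²¹) = 3.22×10⁻¹¹ A = 32.2 pA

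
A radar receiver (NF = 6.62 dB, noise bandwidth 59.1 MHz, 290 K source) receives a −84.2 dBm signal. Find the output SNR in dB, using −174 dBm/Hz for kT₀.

5.5 dB

Noise floor: N = −174 + 10 log₁₀(B) + NF
10 log₁₀(5.91×10⁷) = 77.72 dB
N = −174 + 77.72 + 6.62 = −89.66 dBm
SNR = P_sig − N = −84.2 − (−89.66) = 5.46 dB → 5.5 dB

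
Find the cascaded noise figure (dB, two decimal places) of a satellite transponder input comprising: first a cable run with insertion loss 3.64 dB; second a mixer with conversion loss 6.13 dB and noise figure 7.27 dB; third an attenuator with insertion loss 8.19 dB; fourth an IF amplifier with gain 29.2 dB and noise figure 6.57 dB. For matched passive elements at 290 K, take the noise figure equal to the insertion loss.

24.57 dB

Convert to linear (a loss of L dB is a gain of −L dB): F_i = 10^(NF_i/10), G_i = 10^(G_i,dB/10)
  Stage 1: F_1 = 10^(3.64/10) = 2.312, G_1 = 10^(−3.64/10) = 0.4325
  Stage 2: F_2 = 10^(7.27/10) = 5.333, G_2 = 10^(−6.13/10) = 0.2438
  Stage 3: F_3 = 10^(8.19/10) = 6.592, G_3 = 10^(−8.19/10) = 0.1517
  Stage 4: F_4 = 10^(6.57/10) = 4.539, G_4 = 10^(29.2/10) = 831.8
Friis cascade:
  F = 2.312 + (5.333 − 1)/0.4325 + (6.592 − 1)/0.1054 + (4.539 − 1)/0.01600 = 286.6
NF = 10 log₁₀(286.6) = 24.57 dB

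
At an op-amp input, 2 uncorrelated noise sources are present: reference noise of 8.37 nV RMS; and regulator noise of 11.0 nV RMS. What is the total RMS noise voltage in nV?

13.8 nV

Uncorrelated sources add in power (mean-square): V_tot = √(ΣV_i²)
V_tot = √[(8.37×10⁻⁹)² + (1.10×10⁻⁸)²] = 1.38×10⁻⁸ V = 13.8 nV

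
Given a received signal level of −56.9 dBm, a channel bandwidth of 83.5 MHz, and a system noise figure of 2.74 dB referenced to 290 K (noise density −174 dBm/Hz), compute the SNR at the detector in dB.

35.1 dB

Noise floor: N = −174 + 10 log₁₀(B) + NF
10 log₁₀(8.35×10⁷) = 79.22 dB
N = −174 + 79.22 + 2.74 = −92.04 dBm
SNR = P_sig − N = −56.9 − (−92.04) = 35.14 dB → 35.1 dB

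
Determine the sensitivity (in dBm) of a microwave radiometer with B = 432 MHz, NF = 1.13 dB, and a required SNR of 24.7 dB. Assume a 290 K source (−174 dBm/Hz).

−61.8 dBm

Sensitivity = −174 + 10 log₁₀(B) + NF + SNR_min
= −174 + 86.35 + 1.13 + 24.7
= −61.82 dBm → −61.8 dBm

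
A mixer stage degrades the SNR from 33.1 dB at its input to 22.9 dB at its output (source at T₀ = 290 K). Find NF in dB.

NF (dB) = SNR_in(dB) − SNR_out(dB) when the source is at T₀
NF = 33.1 − 22.9 = 10.2 dB

10.2 dB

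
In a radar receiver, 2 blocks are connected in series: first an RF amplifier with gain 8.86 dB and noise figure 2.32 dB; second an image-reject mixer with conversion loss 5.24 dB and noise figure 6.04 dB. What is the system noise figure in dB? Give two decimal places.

3.22 dB

Convert to linear (a loss of L dB is a gain of −L dB): F_i = 10^(NF_i/10), G_i = 10^(G_i,dB/10)
  Stage 1: F_1 = 10^(2.32/10) = 1.706, G_1 = 10^(8.86/10) = 7.691
  Stage 2: F_2 = 10^(6.04/10) = 4.018, G_2 = 10^(−5.24/10) = 0.2992
Friis cascade:
  F = 1.706 + (4.018 − 1)/7.691 = 2.098
NF = 10 log₁₀(2.098) = 3.22 dB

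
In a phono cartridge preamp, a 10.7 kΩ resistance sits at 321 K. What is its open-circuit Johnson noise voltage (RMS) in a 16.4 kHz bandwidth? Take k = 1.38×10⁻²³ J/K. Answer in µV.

1.76 µV

V_n = √(4kTRB)
4kTRB = 4 × 1.38×10⁻²³ × 321 × 1.07×10⁴ × 1.64×10⁴ = 3.11×10⁻¹² V²
V_n = √(3.11×10⁻¹²) = 1.76×10⁻⁶ V = 1.76 µV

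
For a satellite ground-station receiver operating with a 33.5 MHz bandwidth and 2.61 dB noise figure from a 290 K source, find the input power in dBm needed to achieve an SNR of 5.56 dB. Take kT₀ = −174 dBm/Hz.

−90.6 dBm

Sensitivity = −174 + 10 log₁₀(B) + NF + SNR_min
= −174 + 75.25 + 2.61 + 5.56
= −90.58 dBm → −90.6 dBm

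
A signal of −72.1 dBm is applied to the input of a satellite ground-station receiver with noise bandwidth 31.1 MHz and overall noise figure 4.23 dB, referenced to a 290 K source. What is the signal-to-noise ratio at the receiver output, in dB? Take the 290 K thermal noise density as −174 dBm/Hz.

22.7 dB

Noise floor: N = −174 + 10 log₁₀(B) + NF
10 log₁₀(3.11×10⁷) = 74.93 dB
N = −174 + 74.93 + 4.23 = −94.84 dBm
SNR = P_sig − N = −72.1 − (−94.84) = 22.74 dB → 22.7 dB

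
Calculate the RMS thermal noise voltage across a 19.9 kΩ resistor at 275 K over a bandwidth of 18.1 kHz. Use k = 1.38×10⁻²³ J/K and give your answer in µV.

V_n = √(4kTRB)
4kTRB = 4 × 1.38×10⁻²³ × 275 × 1.99×10⁴ × 1.81×10⁴ = 5.47×10⁻¹² V²
V_n = √(5.47×10⁻¹²) = 2.34×10⁻⁶ V = 2.34 µV

2.34 µV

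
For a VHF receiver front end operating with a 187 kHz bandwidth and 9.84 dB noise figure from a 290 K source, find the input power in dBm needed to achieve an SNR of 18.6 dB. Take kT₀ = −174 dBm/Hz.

−92.8 dBm

Sensitivity = −174 + 10 log₁₀(B) + NF + SNR_min
= −174 + 52.72 + 9.84 + 18.6
= −92.84 dBm → −92.8 dBm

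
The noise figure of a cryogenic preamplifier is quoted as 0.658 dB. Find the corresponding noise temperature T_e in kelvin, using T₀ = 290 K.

47.4 K

F = 10^(0.658/10) = 1.16359
T_e = (F − 1)·T₀ = (1.16359 − 1) × 290 = 47.4 K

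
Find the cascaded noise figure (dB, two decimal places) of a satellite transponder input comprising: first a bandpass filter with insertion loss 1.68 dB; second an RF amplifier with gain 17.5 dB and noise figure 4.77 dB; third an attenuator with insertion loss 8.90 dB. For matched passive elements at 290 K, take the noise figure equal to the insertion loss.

6.62 dB

Convert to linear (a loss of L dB is a gain of −L dB): F_i = 10^(NF_i/10), G_i = 10^(G_i,dB/10)
  Stage 1: F_1 = 10^(1.68/10) = 1.472, G_1 = 10^(−1.68/10) = 0.6792
  Stage 2: F_2 = 10^(4.77/10) = 2.999, G_2 = 10^(17.5/10) = 56.23
  Stage 3: F_3 = 10^(8.90/10) = 7.762, G_3 = 10^(−8.90/10) = 0.1288
Friis cascade:
  F = 1.472 + (2.999 − 1)/0.6792 + (7.762 − 1)/38.19 = 4.593
NF = 10 log₁₀(4.593) = 6.62 dB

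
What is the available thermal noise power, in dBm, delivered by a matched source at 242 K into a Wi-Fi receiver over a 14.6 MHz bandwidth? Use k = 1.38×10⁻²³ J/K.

−103.1 dBm

P_n = kTB = 1.38×10⁻²³ × 242 × 1.46×10⁷ = 4.88×10⁻¹⁴ W
In dBm: 10 log₁₀(4.88×10⁻¹⁴ / 10⁻³) = −103.1 dBm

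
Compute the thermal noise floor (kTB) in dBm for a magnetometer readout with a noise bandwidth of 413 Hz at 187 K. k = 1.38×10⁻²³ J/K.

P_n = kTB = 1.38×10⁻²³ × 187 × 4.13×10² = 1.07×10⁻¹⁸ W
In dBm: 10 log₁₀(1.07×10⁻¹⁸ / 10⁻³) = −149.7 dBm

−149.7 dBm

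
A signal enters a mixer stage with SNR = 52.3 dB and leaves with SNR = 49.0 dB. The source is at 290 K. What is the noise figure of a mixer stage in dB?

3.3 dB

NF (dB) = SNR_in(dB) − SNR_out(dB) when the source is at T₀
NF = 52.3 − 49.0 = 3.3 dB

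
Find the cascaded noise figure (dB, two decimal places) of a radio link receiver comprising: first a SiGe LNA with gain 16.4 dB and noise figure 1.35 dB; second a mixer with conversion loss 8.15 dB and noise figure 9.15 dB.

1.85 dB

Convert to linear (a loss of L dB is a gain of −L dB): F_i = 10^(NF_i/10), G_i = 10^(G_i,dB/10)
  Stage 1: F_1 = 10^(1.35/10) = 1.365, G_1 = 10^(16.4/10) = 43.65
  Stage 2: F_2 = 10^(9.15/10) = 8.222, G_2 = 10^(−8.15/10) = 0.1531
Friis cascade:
  F = 1.365 + (8.222 − 1)/43.65 = 1.530
NF = 10 log₁₀(1.530) = 1.85 dB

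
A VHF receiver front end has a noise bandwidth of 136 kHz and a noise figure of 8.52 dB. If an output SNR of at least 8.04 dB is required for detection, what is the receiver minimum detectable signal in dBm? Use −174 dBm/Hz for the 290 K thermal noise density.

Sensitivity = −174 + 10 log₁₀(B) + NF + SNR_min
= −174 + 51.34 + 8.52 + 8.04
= −106.10 dBm → −106.1 dBm

−106.1 dBm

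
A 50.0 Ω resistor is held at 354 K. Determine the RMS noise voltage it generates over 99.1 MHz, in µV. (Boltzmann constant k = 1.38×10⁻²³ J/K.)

9.84 µV

V_n = √(4kTRB)
4kTRB = 4 × 1.38×10⁻²³ × 354 × 5.00×10¹ × 9.91×10⁷ = 9.68×10⁻¹¹ V²
V_n = √(9.68×10⁻¹¹) = 9.84×10⁻⁶ V = 9.84 µV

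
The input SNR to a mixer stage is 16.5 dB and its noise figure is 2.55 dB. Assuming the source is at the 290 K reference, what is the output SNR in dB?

13.95 dB

By definition F = SNR_in/SNR_out, so in dB: SNR_out = SNR_in − NF
SNR_out = 16.5 − 2.55 = 13.95 dB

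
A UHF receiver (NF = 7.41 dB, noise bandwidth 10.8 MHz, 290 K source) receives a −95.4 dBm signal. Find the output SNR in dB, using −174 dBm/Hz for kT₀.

Noise floor: N = −174 + 10 log₁₀(B) + NF
10 log₁₀(1.08×10⁷) = 70.33 dB
N = −174 + 70.33 + 7.41 = −96.26 dBm
SNR = P_sig − N = −95.4 − (−96.26) = 0.86 dB → 0.9 dB

0.9 dB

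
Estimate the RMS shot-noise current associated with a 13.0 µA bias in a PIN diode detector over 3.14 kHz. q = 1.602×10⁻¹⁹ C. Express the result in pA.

I_n = √(2qI·B)
2qI·B = 2 × 1.602×10⁻¹⁹ × 1.30×10⁻⁵ × 3.14×10³ = 1.31×10⁻²⁰ A²
I_n = √(1.31×10⁻²⁰) = 1.14×10⁻¹⁰ A = 114 pA

114 pA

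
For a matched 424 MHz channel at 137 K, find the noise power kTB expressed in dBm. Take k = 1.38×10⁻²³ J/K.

−91.0 dBm

P_n = kTB = 1.38×10⁻²³ × 137 × 4.24×10⁸ = 8.02×10⁻¹³ W
In dBm: 10 log₁₀(8.02×10⁻¹³ / 10⁻³) = −91.0 dBm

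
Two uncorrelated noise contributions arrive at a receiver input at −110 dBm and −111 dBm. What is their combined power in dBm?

−107.5 dBm

Convert to linear, add, convert back:
P₁ = 1.00×10⁻¹⁴ W, P₂ = 7.94×10⁻¹⁵ W
P_tot = 1.79×10⁻¹⁴ W → 10 log₁₀(P_tot / 10⁻³) = −107.5 dBm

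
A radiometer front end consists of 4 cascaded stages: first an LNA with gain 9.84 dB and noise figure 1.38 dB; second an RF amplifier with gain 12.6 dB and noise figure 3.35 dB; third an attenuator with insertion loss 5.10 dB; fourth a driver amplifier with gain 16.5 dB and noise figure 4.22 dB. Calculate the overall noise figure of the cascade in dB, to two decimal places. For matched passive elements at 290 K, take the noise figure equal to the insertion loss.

Convert to linear (a loss of L dB is a gain of −L dB): F_i = 10^(NF_i/10), G_i = 10^(G_i,dB/10)
  Stage 1: F_1 = 10^(1.38/10) = 1.374, G_1 = 10^(9.84/10) = 9.638
  Stage 2: F_2 = 10^(3.35/10) = 2.163, G_2 = 10^(12.6/10) = 18.20
  Stage 3: F_3 = 10^(5.10/10) = 3.236, G_3 = 10^(−5.10/10) = 0.3090
  Stage 4: F_4 = 10^(4.22/10) = 2.642, G_4 = 10^(16.5/10) = 44.67
Friis cascade:
  F = 1.374 + (2.163 − 1)/9.638 + (3.236 − 1)/175.4 + (2.642 − 1)/54.20 = 1.538
NF = 10 log₁₀(1.538) = 1.87 dB

1.87 dB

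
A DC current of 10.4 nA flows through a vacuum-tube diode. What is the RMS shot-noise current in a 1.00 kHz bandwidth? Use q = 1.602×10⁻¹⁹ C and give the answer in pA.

I_n = √(2qI·B)
2qI·B = 2 × 1.602×10⁻¹⁹ × 1.04×10⁻⁸ × 1.00×10³ = 3.33×10⁻²⁴ A²
I_n = √(3.33×10⁻²⁴) = 1.83×10⁻¹² A = 1.83 pA

1.83 pA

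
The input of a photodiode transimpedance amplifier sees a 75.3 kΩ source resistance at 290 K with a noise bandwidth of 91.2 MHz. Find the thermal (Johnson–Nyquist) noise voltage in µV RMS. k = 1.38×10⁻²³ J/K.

332 µV

V_n = √(4kTRB)
4kTRB = 4 × 1.38×10⁻²³ × 290 × 7.53×10⁴ × 9.12×10⁷ = 1.10×10⁻⁷ V²
V_n = √(1.10×10⁻⁷) = 3.32×10⁻⁴ V = 332 µV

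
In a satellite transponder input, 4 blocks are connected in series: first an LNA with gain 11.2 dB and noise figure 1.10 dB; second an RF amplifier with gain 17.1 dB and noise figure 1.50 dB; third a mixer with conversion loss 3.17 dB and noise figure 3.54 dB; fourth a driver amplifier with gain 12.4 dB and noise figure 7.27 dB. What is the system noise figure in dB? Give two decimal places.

1.25 dB

Convert to linear (a loss of L dB is a gain of −L dB): F_i = 10^(NF_i/10), G_i = 10^(G_i,dB/10)
  Stage 1: F_1 = 10^(1.10/10) = 1.288, G_1 = 10^(11.2/10) = 13.18
  Stage 2: F_2 = 10^(1.50/10) = 1.413, G_2 = 10^(17.1/10) = 51.29
  Stage 3: F_3 = 10^(3.54/10) = 2.259, G_3 = 10^(−3.17/10) = 0.4819
  Stage 4: F_4 = 10^(7.27/10) = 5.333, G_4 = 10^(12.4/10) = 17.38
Friis cascade:
  F = 1.288 + (1.413 − 1)/13.18 + (2.259 − 1)/676.1 + (5.333 − 1)/325.8 = 1.335
NF = 10 log₁₀(1.335) = 1.25 dB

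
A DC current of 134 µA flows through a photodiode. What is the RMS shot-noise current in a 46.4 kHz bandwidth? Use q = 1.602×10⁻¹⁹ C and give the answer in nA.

I_n = √(2qI·B)
2qI·B = 2 × 1.602×10⁻¹⁹ × 1.34×10⁻⁴ × 4.64×10⁴ = 1.99×10⁻¹⁸ A²
I_n = √(1.99×10⁻¹⁸) = 1.41×10⁻⁹ A = 1.41 nA

1.41 nA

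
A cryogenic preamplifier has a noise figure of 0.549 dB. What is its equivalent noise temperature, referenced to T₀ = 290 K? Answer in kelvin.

39.1 K

F = 10^(0.549/10) = 1.13475
T_e = (F − 1)·T₀ = (1.13475 − 1) × 290 = 39.1 K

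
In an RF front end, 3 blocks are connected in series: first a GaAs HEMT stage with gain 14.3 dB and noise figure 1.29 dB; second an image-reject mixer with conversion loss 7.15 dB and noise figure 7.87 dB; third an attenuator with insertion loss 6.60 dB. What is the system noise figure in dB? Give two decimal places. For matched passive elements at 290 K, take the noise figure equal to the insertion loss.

Convert to linear (a loss of L dB is a gain of −L dB): F_i = 10^(NF_i/10), G_i = 10^(G_i,dB/10)
  Stage 1: F_1 = 10^(1.29/10) = 1.346, G_1 = 10^(14.3/10) = 26.92
  Stage 2: F_2 = 10^(7.87/10) = 6.124, G_2 = 10^(−7.15/10) = 0.1928
  Stage 3: F_3 = 10^(6.60/10) = 4.571, G_3 = 10^(−6.60/10) = 0.2188
Friis cascade:
  F = 1.346 + (6.124 − 1)/26.92 + (4.571 − 1)/5.188 = 2.225
NF = 10 log₁₀(2.225) = 3.47 dB

3.47 dB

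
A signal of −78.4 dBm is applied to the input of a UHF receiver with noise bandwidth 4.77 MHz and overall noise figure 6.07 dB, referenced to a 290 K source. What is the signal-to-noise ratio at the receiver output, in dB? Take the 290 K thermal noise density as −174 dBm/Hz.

Noise floor: N = −174 + 10 log₁₀(B) + NF
10 log₁₀(4.77×10⁶) = 66.79 dB
N = −174 + 66.79 + 6.07 = −101.14 dBm
SNR = P_sig − N = −78.4 − (−101.14) = 22.74 dB → 22.7 dB

22.7 dB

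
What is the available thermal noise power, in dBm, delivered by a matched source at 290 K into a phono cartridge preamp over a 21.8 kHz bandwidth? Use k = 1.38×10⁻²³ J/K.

−130.6 dBm

P_n = kTB = 1.38×10⁻²³ × 290 × 2.18×10⁴ = 8.72×10⁻¹⁷ W
In dBm: 10 log₁₀(8.72×10⁻¹⁷ / 10⁻³) = −130.6 dBm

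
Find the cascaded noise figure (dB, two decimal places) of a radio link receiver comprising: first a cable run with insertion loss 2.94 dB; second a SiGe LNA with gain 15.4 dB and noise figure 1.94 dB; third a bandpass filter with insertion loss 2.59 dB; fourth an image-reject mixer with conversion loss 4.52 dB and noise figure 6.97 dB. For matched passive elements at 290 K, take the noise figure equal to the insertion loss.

Convert to linear (a loss of L dB is a gain of −L dB): F_i = 10^(NF_i/10), G_i = 10^(G_i,dB/10)
  Stage 1: F_1 = 10^(2.94/10) = 1.968, G_1 = 10^(−2.94/10) = 0.5082
  Stage 2: F_2 = 10^(1.94/10) = 1.563, G_2 = 10^(15.4/10) = 34.67
  Stage 3: F_3 = 10^(2.59/10) = 1.816, G_3 = 10^(−2.59/10) = 0.5508
  Stage 4: F_4 = 10^(6.97/10) = 4.977, G_4 = 10^(−4.52/10) = 0.3532
Friis cascade:
  F = 1.968 + (1.563 − 1)/0.5082 + (1.816 − 1)/17.62 + (4.977 − 1)/9.705 = 3.532
NF = 10 log₁₀(3.532) = 5.48 dB

5.48 dB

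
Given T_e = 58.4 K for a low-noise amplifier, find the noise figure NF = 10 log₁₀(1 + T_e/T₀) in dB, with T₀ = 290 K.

0.797 dB

F = 1 + T_e/T₀ = 1 + 58.4/290 = 1.20138
NF = 10 log₁₀(1.20138) = 0.797 dB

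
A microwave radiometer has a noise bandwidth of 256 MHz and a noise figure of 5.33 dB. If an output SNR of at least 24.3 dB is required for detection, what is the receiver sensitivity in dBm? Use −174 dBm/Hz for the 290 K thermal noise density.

−60.3 dBm

Sensitivity = −174 + 10 log₁₀(B) + NF + SNR_min
= −174 + 84.08 + 5.33 + 24.3
= −60.29 dBm → −60.3 dBm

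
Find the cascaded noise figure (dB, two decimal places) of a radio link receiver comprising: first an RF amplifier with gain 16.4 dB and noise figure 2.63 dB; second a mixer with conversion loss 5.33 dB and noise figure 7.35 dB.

2.86 dB

Convert to linear (a loss of L dB is a gain of −L dB): F_i = 10^(NF_i/10), G_i = 10^(G_i,dB/10)
  Stage 1: F_1 = 10^(2.63/10) = 1.832, G_1 = 10^(16.4/10) = 43.65
  Stage 2: F_2 = 10^(7.35/10) = 5.433, G_2 = 10^(−5.33/10) = 0.2931
Friis cascade:
  F = 1.832 + (5.433 − 1)/43.65 = 1.934
NF = 10 log₁₀(1.934) = 2.86 dB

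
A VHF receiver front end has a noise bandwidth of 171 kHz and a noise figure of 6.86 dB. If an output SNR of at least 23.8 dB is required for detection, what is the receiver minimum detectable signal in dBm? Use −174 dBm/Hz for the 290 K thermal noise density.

−91.0 dBm

Sensitivity = −174 + 10 log₁₀(B) + NF + SNR_min
= −174 + 52.33 + 6.86 + 23.8
= −91.01 dBm → −91.0 dBm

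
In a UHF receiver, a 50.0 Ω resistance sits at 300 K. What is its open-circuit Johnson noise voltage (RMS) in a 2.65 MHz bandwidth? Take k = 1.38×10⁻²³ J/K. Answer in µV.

V_n = √(4kTRB)
4kTRB = 4 × 1.38×10⁻²³ × 300 × 5.00×10¹ × 2.65×10⁶ = 2.19×10⁻¹² V²
V_n = √(2.19×10⁻¹²) = 1.48×10⁻⁶ V = 1.48 µV

1.48 µV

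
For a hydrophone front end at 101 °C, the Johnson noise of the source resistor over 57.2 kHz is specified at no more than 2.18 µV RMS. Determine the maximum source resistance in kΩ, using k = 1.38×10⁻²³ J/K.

T = 101 °C + 273.15 = 374.15 K
Johnson–Nyquist: V_n = √(4kTRB) ⇒ R = V_n² / (4kTB)
4kTB = 4 × 1.38×10⁻²³ × 374.15 × 5.72×10⁴ = 1.18×10⁻¹⁵
R = (2.18×10⁻⁶)² / 1.18×10⁻¹⁵ = 4.02×10³ Ω = 4.02 kΩ

4.02 kΩ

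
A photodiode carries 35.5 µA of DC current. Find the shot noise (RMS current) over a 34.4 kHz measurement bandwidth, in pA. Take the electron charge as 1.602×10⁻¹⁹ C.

626 pA

I_n = √(2qI·B)
2qI·B = 2 × 1.602×10⁻¹⁹ × 3.55×10⁻⁵ × 3.44×10⁴ = 3.91×10⁻¹⁹ A²
I_n = √(3.91×10⁻¹⁹) = 6.26×10⁻¹⁰ A = 626 pA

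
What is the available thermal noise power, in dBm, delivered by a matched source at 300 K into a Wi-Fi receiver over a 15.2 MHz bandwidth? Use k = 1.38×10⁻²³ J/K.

−102.0 dBm

P_n = kTB = 1.38×10⁻²³ × 300 × 1.52×10⁷ = 6.29×10⁻¹⁴ W
In dBm: 10 log₁₀(6.29×10⁻¹⁴ / 10⁻³) = −102.0 dBm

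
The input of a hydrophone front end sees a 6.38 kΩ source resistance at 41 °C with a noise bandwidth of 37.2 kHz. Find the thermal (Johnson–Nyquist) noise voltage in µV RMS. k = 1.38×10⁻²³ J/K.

2.03 µV

T = 41 °C + 273.15 = 314.15 K
V_n = √(4kTRB)
4kTRB = 4 × 1.38×10⁻²³ × 314.15 × 6.38×10³ × 3.72×10⁴ = 4.12×10⁻¹² V²
V_n = √(4.12×10⁻¹²) = 2.03×10⁻⁶ V = 2.03 µV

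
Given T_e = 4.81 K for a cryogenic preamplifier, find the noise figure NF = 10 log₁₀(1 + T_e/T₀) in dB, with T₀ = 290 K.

0.071 dB

F = 1 + T_e/T₀ = 1 + 4.81/290 = 1.01659
NF = 10 log₁₀(1.01659) = 0.071 dB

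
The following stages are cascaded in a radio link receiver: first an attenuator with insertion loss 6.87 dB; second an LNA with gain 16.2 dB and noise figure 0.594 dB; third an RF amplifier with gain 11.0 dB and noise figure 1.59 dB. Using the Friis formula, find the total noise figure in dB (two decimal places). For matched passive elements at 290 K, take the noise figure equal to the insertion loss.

7.50 dB

Convert to linear (a loss of L dB is a gain of −L dB): F_i = 10^(NF_i/10), G_i = 10^(G_i,dB/10)
  Stage 1: F_1 = 10^(6.87/10) = 4.864, G_1 = 10^(−6.87/10) = 0.2056
  Stage 2: F_2 = 10^(0.594/10) = 1.147, G_2 = 10^(16.2/10) = 41.69
  Stage 3: F_3 = 10^(1.59/10) = 1.442, G_3 = 10^(11.0/10) = 12.59
Friis cascade:
  F = 4.864 + (1.147 − 1)/0.2056 + (1.442 − 1)/8.570 = 5.629
NF = 10 log₁₀(5.629) = 7.50 dB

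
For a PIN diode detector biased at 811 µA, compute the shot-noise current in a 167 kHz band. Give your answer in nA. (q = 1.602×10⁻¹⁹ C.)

6.59 nA

I_n = √(2qI·B)
2qI·B = 2 × 1.602×10⁻¹⁹ × 8.11×10⁻⁴ × 1.67×10⁵ = 4.34×10⁻¹⁷ A²
I_n = √(4.34×10⁻¹⁷) = 6.59×10⁻⁹ A = 6.59 nA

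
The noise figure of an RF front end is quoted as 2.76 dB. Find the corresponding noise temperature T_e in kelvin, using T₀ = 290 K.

F = 10^(2.76/10) = 1.88799
T_e = (F − 1)·T₀ = (1.88799 − 1) × 290 = 258 K

258 K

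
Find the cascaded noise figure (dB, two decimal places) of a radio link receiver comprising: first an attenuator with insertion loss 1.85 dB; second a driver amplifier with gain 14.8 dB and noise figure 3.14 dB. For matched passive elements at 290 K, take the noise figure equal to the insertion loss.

4.99 dB

Convert to linear (a loss of L dB is a gain of −L dB): F_i = 10^(NF_i/10), G_i = 10^(G_i,dB/10)
  Stage 1: F_1 = 10^(1.85/10) = 1.531, G_1 = 10^(−1.85/10) = 0.6531
  Stage 2: F_2 = 10^(3.14/10) = 2.061, G_2 = 10^(14.8/10) = 30.20
Friis cascade:
  F = 1.531 + (2.061 − 1)/0.6531 = 3.155
NF = 10 log₁₀(3.155) = 4.99 dB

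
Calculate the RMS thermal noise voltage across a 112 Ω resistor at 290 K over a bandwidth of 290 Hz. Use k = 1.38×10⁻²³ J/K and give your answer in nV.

22.8 nV

V_n = √(4kTRB)
4kTRB = 4 × 1.38×10⁻²³ × 290 × 1.12×10² × 2.90×10² = 5.20×10⁻¹⁶ V²
V_n = √(5.20×10⁻¹⁶) = 2.28×10⁻⁸ V = 22.8 nV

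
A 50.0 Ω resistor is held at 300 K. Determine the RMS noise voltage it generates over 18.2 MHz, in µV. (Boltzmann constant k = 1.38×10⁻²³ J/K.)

V_n = √(4kTRB)
4kTRB = 4 × 1.38×10⁻²³ × 300 × 5.00×10¹ × 1.82×10⁷ = 1.51×10⁻¹¹ V²
V_n = √(1.51×10⁻¹¹) = 3.88×10⁻⁶ V = 3.88 µV

3.88 µV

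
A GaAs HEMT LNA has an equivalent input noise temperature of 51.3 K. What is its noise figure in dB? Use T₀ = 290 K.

0.707 dB

F = 1 + T_e/T₀ = 1 + 51.3/290 = 1.1769
NF = 10 log₁₀(1.1769) = 0.707 dB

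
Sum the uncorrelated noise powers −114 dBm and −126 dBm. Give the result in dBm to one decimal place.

−113.7 dBm

Convert to linear, add, convert back:
P₁ = 3.98×10⁻¹⁵ W, P₂ = 2.51×10⁻¹⁶ W
P_tot = 4.23×10⁻¹⁵ W → 10 log₁₀(P_tot / 10⁻³) = −113.7 dBm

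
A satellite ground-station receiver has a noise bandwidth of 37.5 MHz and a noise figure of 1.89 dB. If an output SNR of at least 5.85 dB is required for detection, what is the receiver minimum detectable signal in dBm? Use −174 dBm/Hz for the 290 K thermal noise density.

Sensitivity = −174 + 10 log₁₀(B) + NF + SNR_min
= −174 + 75.74 + 1.89 + 5.85
= −90.52 dBm → −90.5 dBm

−90.5 dBm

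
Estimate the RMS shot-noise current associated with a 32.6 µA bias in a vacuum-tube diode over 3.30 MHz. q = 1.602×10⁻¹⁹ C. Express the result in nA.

I_n = √(2qI·B)
2qI·B = 2 × 1.602×10⁻¹⁹ × 3.26×10⁻⁵ × 3.30×10⁶ = 3.45×10⁻¹⁷ A²
I_n = √(3.45×10⁻¹⁷) = 5.87×10⁻⁹ A = 5.87 nA

5.87 nA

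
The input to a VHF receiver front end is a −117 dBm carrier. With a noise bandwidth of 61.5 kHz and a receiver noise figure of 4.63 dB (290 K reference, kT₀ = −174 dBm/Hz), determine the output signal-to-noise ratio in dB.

Noise floor: N = −174 + 10 log₁₀(B) + NF
10 log₁₀(6.15×10⁴) = 47.89 dB
N = −174 + 47.89 + 4.63 = −121.48 dBm
SNR = P_sig − N = −117 − (−121.48) = 4.48 dB → 4.5 dB

4.5 dB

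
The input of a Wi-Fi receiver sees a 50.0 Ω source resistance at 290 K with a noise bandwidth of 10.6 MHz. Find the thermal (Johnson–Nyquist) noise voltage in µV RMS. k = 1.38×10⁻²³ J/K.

2.91 µV

V_n = √(4kTRB)
4kTRB = 4 × 1.38×10⁻²³ × 290 × 5.00×10¹ × 1.06×10⁷ = 8.48×10⁻¹² V²
V_n = √(8.48×10⁻¹²) = 2.91×10⁻⁶ V = 2.91 µV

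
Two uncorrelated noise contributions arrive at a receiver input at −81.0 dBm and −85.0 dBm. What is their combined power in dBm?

Convert to linear, add, convert back:
P₁ = 7.94×10⁻¹² W, P₂ = 3.16×10⁻¹² W
P_tot = 1.11×10⁻¹¹ W → 10 log₁₀(P_tot / 10⁻³) = −79.5 dBm

−79.5 dBm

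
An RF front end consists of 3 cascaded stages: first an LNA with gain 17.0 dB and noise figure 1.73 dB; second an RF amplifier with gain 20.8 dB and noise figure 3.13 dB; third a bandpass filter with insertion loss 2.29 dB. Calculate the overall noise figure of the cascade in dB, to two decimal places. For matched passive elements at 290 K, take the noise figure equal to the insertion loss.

1.79 dB

Convert to linear (a loss of L dB is a gain of −L dB): F_i = 10^(NF_i/10), G_i = 10^(G_i,dB/10)
  Stage 1: F_1 = 10^(1.73/10) = 1.489, G_1 = 10^(17.0/10) = 50.12
  Stage 2: F_2 = 10^(3.13/10) = 2.056, G_2 = 10^(20.8/10) = 120.2
  Stage 3: F_3 = 10^(2.29/10) = 1.694, G_3 = 10^(−2.29/10) = 0.5902
Friis cascade:
  F = 1.489 + (2.056 − 1)/50.12 + (1.694 − 1)/6026 = 1.511
NF = 10 log₁₀(1.511) = 1.79 dB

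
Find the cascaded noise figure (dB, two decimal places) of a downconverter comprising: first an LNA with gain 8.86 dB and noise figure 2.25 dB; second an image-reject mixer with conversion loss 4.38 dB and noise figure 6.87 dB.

3.39 dB

Convert to linear (a loss of L dB is a gain of −L dB): F_i = 10^(NF_i/10), G_i = 10^(G_i,dB/10)
  Stage 1: F_1 = 10^(2.25/10) = 1.679, G_1 = 10^(8.86/10) = 7.691
  Stage 2: F_2 = 10^(6.87/10) = 4.864, G_2 = 10^(−4.38/10) = 0.3648
Friis cascade:
  F = 1.679 + (4.864 − 1)/7.691 = 2.181
NF = 10 log₁₀(2.181) = 3.39 dB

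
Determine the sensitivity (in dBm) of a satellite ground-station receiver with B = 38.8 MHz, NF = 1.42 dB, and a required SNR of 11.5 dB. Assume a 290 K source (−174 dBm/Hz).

−85.2 dBm

Sensitivity = −174 + 10 log₁₀(B) + NF + SNR_min
= −174 + 75.89 + 1.42 + 11.5
= −85.19 dBm → −85.2 dBm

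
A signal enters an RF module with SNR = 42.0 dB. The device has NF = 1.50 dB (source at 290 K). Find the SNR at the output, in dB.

By definition F = SNR_in/SNR_out, so in dB: SNR_out = SNR_in − NF
SNR_out = 42.0 − 1.50 = 40.50 dB

40.50 dB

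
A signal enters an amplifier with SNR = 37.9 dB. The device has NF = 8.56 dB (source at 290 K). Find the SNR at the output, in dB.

29.34 dB

By definition F = SNR_in/SNR_out, so in dB: SNR_out = SNR_in − NF
SNR_out = 37.9 − 8.56 = 29.34 dB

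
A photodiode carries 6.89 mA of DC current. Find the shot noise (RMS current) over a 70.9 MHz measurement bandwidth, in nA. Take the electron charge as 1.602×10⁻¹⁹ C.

I_n = √(2qI·B)
2qI·B = 2 × 1.602×10⁻¹⁹ × 6.89×10⁻³ × 7.09×10⁷ = 1.57×10⁻¹³ A²
I_n = √(1.57×10⁻¹³) = 3.96×10⁻⁷ A = 396 nA

396 nA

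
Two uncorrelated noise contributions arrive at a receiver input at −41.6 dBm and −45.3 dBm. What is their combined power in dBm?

Convert to linear, add, convert back:
P₁ = 6.92×10⁻⁸ W, P₂ = 2.95×10⁻⁸ W
P_tot = 9.87×10⁻⁸ W → 10 log₁₀(P_tot / 10⁻³) = −40.1 dBm

−40.1 dBm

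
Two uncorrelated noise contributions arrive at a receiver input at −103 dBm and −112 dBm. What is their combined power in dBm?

Convert to linear, add, convert back:
P₁ = 5.01×10⁻¹⁴ W, P₂ = 6.31×10⁻¹⁵ W
P_tot = 5.64×10⁻¹⁴ W → 10 log₁₀(P_tot / 10⁻³) = −102.5 dBm

−102.5 dBm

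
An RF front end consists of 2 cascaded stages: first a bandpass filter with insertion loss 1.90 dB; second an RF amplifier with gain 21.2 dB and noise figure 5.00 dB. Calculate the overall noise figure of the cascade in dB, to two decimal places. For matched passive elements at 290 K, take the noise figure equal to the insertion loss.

6.90 dB

Convert to linear (a loss of L dB is a gain of −L dB): F_i = 10^(NF_i/10), G_i = 10^(G_i,dB/10)
  Stage 1: F_1 = 10^(1.90/10) = 1.549, G_1 = 10^(−1.90/10) = 0.6457
  Stage 2: F_2 = 10^(5.00/10) = 3.162, G_2 = 10^(21.2/10) = 131.8
Friis cascade:
  F = 1.549 + (3.162 − 1)/0.6457 = 4.898
NF = 10 log₁₀(4.898) = 6.90 dB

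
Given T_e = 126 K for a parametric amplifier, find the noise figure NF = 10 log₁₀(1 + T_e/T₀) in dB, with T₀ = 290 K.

1.57 dB

F = 1 + T_e/T₀ = 1 + 126/290 = 1.43448
NF = 10 log₁₀(1.43448) = 1.57 dB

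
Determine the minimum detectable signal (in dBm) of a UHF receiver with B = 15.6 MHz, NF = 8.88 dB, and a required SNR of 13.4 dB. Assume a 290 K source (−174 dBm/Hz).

−79.8 dBm

Sensitivity = −174 + 10 log₁₀(B) + NF + SNR_min
= −174 + 71.93 + 8.88 + 13.4
= −79.79 dBm → −79.8 dBm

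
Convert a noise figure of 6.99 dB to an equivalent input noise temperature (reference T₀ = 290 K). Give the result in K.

F = 10^(6.99/10) = 5.00035
T_e = (F − 1)·T₀ = (5.00035 − 1) × 290 = 1160 K

1160 K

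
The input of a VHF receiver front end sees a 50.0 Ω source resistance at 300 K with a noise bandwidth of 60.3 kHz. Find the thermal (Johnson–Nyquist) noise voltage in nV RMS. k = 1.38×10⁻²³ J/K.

V_n = √(4kTRB)
4kTRB = 4 × 1.38×10⁻²³ × 300 × 5.00×10¹ × 6.03×10⁴ = 4.99×10⁻¹⁴ V²
V_n = √(4.99×10⁻¹⁴) = 2.23×10⁻⁷ V = 223 nV

223 nV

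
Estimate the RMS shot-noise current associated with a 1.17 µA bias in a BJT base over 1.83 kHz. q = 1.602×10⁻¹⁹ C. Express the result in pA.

26.2 pA

I_n = √(2qI·B)
2qI·B = 2 × 1.602×10⁻¹⁹ × 1.17×10⁻⁶ × 1.83×10³ = 6.86×10⁻²² A²
I_n = √(6.86×10⁻²²) = 2.62×10⁻¹¹ A = 26.2 pA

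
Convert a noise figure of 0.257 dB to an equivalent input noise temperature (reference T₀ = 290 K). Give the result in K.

17.7 K

F = 10^(0.257/10) = 1.06096
T_e = (F − 1)·T₀ = (1.06096 − 1) × 290 = 17.7 K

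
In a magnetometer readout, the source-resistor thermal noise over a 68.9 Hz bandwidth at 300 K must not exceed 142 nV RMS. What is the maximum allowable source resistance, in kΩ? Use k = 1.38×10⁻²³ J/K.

Johnson–Nyquist: V_n = √(4kTRB) ⇒ R = V_n² / (4kTB)
4kTB = 4 × 1.38×10⁻²³ × 300 × 6.89×10¹ = 1.14×10⁻¹⁸
R = (1.42×10⁻⁷)² / 1.14×10⁻¹⁸ = 1.77×10⁴ Ω = 17.7 kΩ

17.7 kΩ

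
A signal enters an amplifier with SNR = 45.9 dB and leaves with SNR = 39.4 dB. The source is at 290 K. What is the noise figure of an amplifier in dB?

NF (dB) = SNR_in(dB) − SNR_out(dB) when the source is at T₀
NF = 45.9 − 39.4 = 6.5 dB

6.5 dB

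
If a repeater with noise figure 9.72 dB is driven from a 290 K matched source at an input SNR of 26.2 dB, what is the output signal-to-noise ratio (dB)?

By definition F = SNR_in/SNR_out, so in dB: SNR_out = SNR_in − NF
SNR_out = 26.2 − 9.72 = 16.48 dB

16.48 dB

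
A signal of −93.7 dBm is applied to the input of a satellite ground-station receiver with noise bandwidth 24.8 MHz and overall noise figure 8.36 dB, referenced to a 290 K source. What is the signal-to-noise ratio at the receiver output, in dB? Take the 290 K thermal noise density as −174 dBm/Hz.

−2.0 dB

Noise floor: N = −174 + 10 log₁₀(B) + NF
10 log₁₀(2.48×10⁷) = 73.94 dB
N = −174 + 73.94 + 8.36 = −91.70 dBm
SNR = P_sig − N = −93.7 − (−91.70) = −2.00 dB → −2.0 dB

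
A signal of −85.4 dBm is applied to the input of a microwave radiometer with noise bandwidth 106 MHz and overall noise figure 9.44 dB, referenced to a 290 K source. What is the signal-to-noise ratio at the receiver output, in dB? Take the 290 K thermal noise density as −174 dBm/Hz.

Noise floor: N = −174 + 10 log₁₀(B) + NF
10 log₁₀(1.06×10⁸) = 80.25 dB
N = −174 + 80.25 + 9.44 = −84.31 dBm
SNR = P_sig − N = −85.4 − (−84.31) = −1.09 dB → −1.1 dB

−1.1 dB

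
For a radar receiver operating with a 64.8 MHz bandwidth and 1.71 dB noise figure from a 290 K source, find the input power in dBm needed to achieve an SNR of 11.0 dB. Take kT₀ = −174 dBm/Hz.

−83.2 dBm

Sensitivity = −174 + 10 log₁₀(B) + NF + SNR_min
= −174 + 78.12 + 1.71 + 11.0
= −83.17 dBm → −83.2 dBm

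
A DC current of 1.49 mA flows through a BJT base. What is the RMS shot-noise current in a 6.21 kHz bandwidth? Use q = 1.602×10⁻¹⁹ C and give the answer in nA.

1.72 nA

I_n = √(2qI·B)
2qI·B = 2 × 1.602×10⁻¹⁹ × 1.49×10⁻³ × 6.21×10³ = 2.96×10⁻¹⁸ A²
I_n = √(2.96×10⁻¹⁸) = 1.72×10⁻⁹ A = 1.72 nA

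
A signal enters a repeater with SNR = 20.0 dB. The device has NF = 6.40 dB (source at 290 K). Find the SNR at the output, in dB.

13.60 dB

By definition F = SNR_in/SNR_out, so in dB: SNR_out = SNR_in − NF
SNR_out = 20.0 − 6.40 = 13.60 dB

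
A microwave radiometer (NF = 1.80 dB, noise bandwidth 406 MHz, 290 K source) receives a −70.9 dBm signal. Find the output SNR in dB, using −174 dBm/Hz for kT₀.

15.2 dB

Noise floor: N = −174 + 10 log₁₀(B) + NF
10 log₁₀(4.06×10⁸) = 86.09 dB
N = −174 + 86.09 + 1.80 = −86.11 dBm
SNR = P_sig − N = −70.9 − (−86.11) = 15.21 dB → 15.2 dB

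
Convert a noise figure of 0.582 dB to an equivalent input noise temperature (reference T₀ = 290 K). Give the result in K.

41.6 K

F = 10^(0.582/10) = 1.1434
T_e = (F − 1)·T₀ = (1.1434 − 1) × 290 = 41.6 K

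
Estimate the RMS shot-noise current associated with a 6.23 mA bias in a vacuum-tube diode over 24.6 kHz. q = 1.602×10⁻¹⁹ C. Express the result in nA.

I_n = √(2qI·B)
2qI·B = 2 × 1.602×10⁻¹⁹ × 6.23×10⁻³ × 2.46×10⁴ = 4.91×10⁻¹⁷ A²
I_n = √(4.91×10⁻¹⁷) = 7.01×10⁻⁹ A = 7.01 nA

7.01 nA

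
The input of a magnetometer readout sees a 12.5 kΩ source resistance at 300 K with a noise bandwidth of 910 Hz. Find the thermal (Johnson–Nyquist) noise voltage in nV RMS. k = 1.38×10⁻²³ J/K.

434 nV

V_n = √(4kTRB)
4kTRB = 4 × 1.38×10⁻²³ × 300 × 1.25×10⁴ × 9.10×10² = 1.88×10⁻¹³ V²
V_n = √(1.88×10⁻¹³) = 4.34×10⁻⁷ V = 434 nV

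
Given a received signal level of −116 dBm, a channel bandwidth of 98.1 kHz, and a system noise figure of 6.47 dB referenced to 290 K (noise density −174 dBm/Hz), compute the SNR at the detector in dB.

1.6 dB

Noise floor: N = −174 + 10 log₁₀(B) + NF
10 log₁₀(9.81×10⁴) = 49.92 dB
N = −174 + 49.92 + 6.47 = −117.61 dBm
SNR = P_sig − N = −116 − (−117.61) = 1.61 dB → 1.6 dB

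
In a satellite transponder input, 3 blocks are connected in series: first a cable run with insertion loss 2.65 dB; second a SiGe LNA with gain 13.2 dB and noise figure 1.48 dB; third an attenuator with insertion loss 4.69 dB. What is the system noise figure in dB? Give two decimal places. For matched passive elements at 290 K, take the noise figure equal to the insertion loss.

Convert to linear (a loss of L dB is a gain of −L dB): F_i = 10^(NF_i/10), G_i = 10^(G_i,dB/10)
  Stage 1: F_1 = 10^(2.65/10) = 1.841, G_1 = 10^(−2.65/10) = 0.5433
  Stage 2: F_2 = 10^(1.48/10) = 1.406, G_2 = 10^(13.2/10) = 20.89
  Stage 3: F_3 = 10^(4.69/10) = 2.944, G_3 = 10^(−4.69/10) = 0.3396
Friis cascade:
  F = 1.841 + (1.406 − 1)/0.5433 + (2.944 − 1)/11.35 = 2.760
NF = 10 log₁₀(2.760) = 4.41 dB

4.41 dB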